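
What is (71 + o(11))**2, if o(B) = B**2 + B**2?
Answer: 97969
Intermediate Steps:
o(B) = 2*B**2
(71 + o(11))**2 = (71 + 2*11**2)**2 = (71 + 2*121)**2 = (71 + 242)**2 = 313**2 = 97969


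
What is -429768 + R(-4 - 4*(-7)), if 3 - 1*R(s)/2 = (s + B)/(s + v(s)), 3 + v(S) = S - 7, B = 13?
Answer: -8165515/19 ≈ -4.2976e+5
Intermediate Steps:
v(S) = -10 + S (v(S) = -3 + (S - 7) = -3 + (-7 + S) = -10 + S)
R(s) = 6 - 2*(13 + s)/(-10 + 2*s) (R(s) = 6 - 2*(s + 13)/(s + (-10 + s)) = 6 - 2*(13 + s)/(-10 + 2*s))
-429768 + R(-4 - 4*(-7)) = -429768 + (-43 + 5*(-4 - 4*(-7)))/(-5 + (-4 - 4*(-7))) = -429768 + (-43 + 5*(-4 + 28))/(-5 + (-4 + 28)) = -429768 + (-43 + 5*24)/(-5 + 24) = -429768 + (-43 + 120)/19 = -429768 + (1/19)*77 = -429768 + 77/19 = -8165515/19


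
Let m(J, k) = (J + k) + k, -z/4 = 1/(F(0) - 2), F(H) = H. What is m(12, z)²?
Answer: 256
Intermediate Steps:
z = 2 (z = -4/(0 - 2) = -4/(-2) = -4*(-½) = 2)
m(J, k) = J + 2*k
m(12, z)² = (12 + 2*2)² = (12 + 4)² = 16² = 256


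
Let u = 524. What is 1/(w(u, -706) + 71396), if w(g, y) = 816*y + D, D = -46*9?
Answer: -1/505114 ≈ -1.9798e-6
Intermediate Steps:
D = -414
w(g, y) = -414 + 816*y (w(g, y) = 816*y - 414 = -414 + 816*y)
1/(w(u, -706) + 71396) = 1/((-414 + 816*(-706)) + 71396) = 1/((-414 - 576096) + 71396) = 1/(-576510 + 71396) = 1/(-505114) = -1/505114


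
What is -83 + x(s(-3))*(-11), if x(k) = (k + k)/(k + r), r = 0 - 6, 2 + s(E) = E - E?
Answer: -177/2 ≈ -88.500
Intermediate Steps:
s(E) = -2 (s(E) = -2 + (E - E) = -2 + 0 = -2)
r = -6
x(k) = 2*k/(-6 + k) (x(k) = (k + k)/(k - 6) = (2*k)/(-6 + k) = 2*k/(-6 + k))
-83 + x(s(-3))*(-11) = -83 + (2*(-2)/(-6 - 2))*(-11) = -83 + (2*(-2)/(-8))*(-11) = -83 + (2*(-2)*(-⅛))*(-11) = -83 + (½)*(-11) = -83 - 11/2 = -177/2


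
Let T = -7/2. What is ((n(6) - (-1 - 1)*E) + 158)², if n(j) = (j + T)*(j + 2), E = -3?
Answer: 29584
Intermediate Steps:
T = -7/2 (T = -7*½ = -7/2 ≈ -3.5000)
n(j) = (2 + j)*(-7/2 + j) (n(j) = (j - 7/2)*(j + 2) = (-7/2 + j)*(2 + j) = (2 + j)*(-7/2 + j))
((n(6) - (-1 - 1)*E) + 158)² = (((-7 + 6² - 3/2*6) - (-1 - 1)*(-3)) + 158)² = (((-7 + 36 - 9) - (-2)*(-3)) + 158)² = ((20 - 1*6) + 158)² = ((20 - 6) + 158)² = (14 + 158)² = 172² = 29584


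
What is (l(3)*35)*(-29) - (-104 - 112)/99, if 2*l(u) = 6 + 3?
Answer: -100437/22 ≈ -4565.3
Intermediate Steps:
l(u) = 9/2 (l(u) = (6 + 3)/2 = (½)*9 = 9/2)
(l(3)*35)*(-29) - (-104 - 112)/99 = ((9/2)*35)*(-29) - (-104 - 112)/99 = (315/2)*(-29) - (-216)/99 = -9135/2 - 1*(-24/11) = -9135/2 + 24/11 = -100437/22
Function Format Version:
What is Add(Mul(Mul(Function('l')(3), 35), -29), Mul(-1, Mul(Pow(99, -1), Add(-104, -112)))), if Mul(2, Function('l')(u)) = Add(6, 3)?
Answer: Rational(-100437, 22) ≈ -4565.3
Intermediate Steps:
Function('l')(u) = Rational(9, 2) (Function('l')(u) = Mul(Rational(1, 2), Add(6, 3)) = Mul(Rational(1, 2), 9) = Rational(9, 2))
Add(Mul(Mul(Function('l')(3), 35), -29), Mul(-1, Mul(Pow(99, -1), Add(-104, -112)))) = Add(Mul(Mul(Rational(9, 2), 35), -29), Mul(-1, Mul(Pow(99, -1), Add(-104, -112)))) = Add(Mul(Rational(315, 2), -29), Mul(-1, Mul(Rational(1, 99), -216))) = Add(Rational(-9135, 2), Mul(-1, Rational(-24, 11))) = Add(Rational(-9135, 2), Rational(24, 11)) = Rational(-100437, 22)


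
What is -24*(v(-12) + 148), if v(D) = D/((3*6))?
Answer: -3536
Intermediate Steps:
v(D) = D/18
-24*(v(-12) + 148) = -24*((1/18)*(-12) + 148) = -24*(-⅔ + 148) = -24*442/3 = -3536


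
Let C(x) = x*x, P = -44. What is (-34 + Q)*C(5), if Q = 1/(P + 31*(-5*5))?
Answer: -696175/819 ≈ -850.03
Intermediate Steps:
Q = -1/819 (Q = 1/(-44 + 31*(-5*5)) = 1/(-44 + 31*(-25)) = 1/(-44 - 775) = 1/(-819) = -1/819 ≈ -0.0012210)
C(x) = x²
(-34 + Q)*C(5) = (-34 - 1/819)*5² = -27847/819*25 = -696175/819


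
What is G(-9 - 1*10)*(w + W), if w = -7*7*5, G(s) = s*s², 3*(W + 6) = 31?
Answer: 4952198/3 ≈ 1.6507e+6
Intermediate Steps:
W = 13/3 (W = -6 + (⅓)*31 = -6 + 31/3 = 13/3 ≈ 4.3333)
G(s) = s³
w = -245 (w = -49*5 = -245)
G(-9 - 1*10)*(w + W) = (-9 - 1*10)³*(-245 + 13/3) = (-9 - 10)³*(-722/3) = (-19)³*(-722/3) = -6859*(-722/3) = 4952198/3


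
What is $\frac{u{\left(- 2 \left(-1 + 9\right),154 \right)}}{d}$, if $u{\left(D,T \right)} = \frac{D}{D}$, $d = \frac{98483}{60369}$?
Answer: $\frac{60369}{98483} \approx 0.61299$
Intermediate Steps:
$d = \frac{98483}{60369}$ ($d = 98483 \cdot \frac{1}{60369} = \frac{98483}{60369} \approx 1.6314$)
$u{\left(D,T \right)} = 1$
$\frac{u{\left(- 2 \left(-1 + 9\right),154 \right)}}{d} = 1 \frac{1}{\frac{98483}{60369}} = 1 \cdot \frac{60369}{98483} = \frac{60369}{98483}$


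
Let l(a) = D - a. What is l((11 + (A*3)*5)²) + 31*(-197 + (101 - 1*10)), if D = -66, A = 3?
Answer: -6488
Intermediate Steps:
l(a) = -66 - a
l((11 + (A*3)*5)²) + 31*(-197 + (101 - 1*10)) = (-66 - (11 + (3*3)*5)²) + 31*(-197 + (101 - 1*10)) = (-66 - (11 + 9*5)²) + 31*(-197 + (101 - 10)) = (-66 - (11 + 45)²) + 31*(-197 + 91) = (-66 - 1*56²) + 31*(-106) = (-66 - 1*3136) - 3286 = (-66 - 3136) - 3286 = -3202 - 3286 = -6488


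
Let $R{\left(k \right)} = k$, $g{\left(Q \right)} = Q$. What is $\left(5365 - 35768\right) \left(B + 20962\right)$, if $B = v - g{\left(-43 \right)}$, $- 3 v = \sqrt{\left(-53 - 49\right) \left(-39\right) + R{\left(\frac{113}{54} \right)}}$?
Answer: $-638615015 + \frac{152015 \sqrt{51582}}{54} \approx -6.3798 \cdot 10^{8}$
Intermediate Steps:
$v = - \frac{5 \sqrt{51582}}{54}$ ($v = - \frac{\sqrt{\left(-53 - 49\right) \left(-39\right) + \frac{113}{54}}}{3} = - \frac{\sqrt{\left(-102\right) \left(-39\right) + 113 \cdot \frac{1}{54}}}{3} = - \frac{\sqrt{3978 + \frac{113}{54}}}{3} = - \frac{\sqrt{\frac{214925}{54}}}{3} = - \frac{\frac{5}{18} \sqrt{51582}}{3} = - \frac{5 \sqrt{51582}}{54} \approx -21.029$)
$B = 43 - \frac{5 \sqrt{51582}}{54}$ ($B = - \frac{5 \sqrt{51582}}{54} - -43 = - \frac{5 \sqrt{51582}}{54} + 43 = 43 - \frac{5 \sqrt{51582}}{54} \approx 21.971$)
$\left(5365 - 35768\right) \left(B + 20962\right) = \left(5365 - 35768\right) \left(\left(43 - \frac{5 \sqrt{51582}}{54}\right) + 20962\right) = - 30403 \left(21005 - \frac{5 \sqrt{51582}}{54}\right) = -638615015 + \frac{152015 \sqrt{51582}}{54}$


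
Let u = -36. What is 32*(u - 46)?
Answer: -2624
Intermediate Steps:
32*(u - 46) = 32*(-36 - 46) = 32*(-82) = -2624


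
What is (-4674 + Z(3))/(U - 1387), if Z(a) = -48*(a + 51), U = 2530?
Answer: -2422/381 ≈ -6.3570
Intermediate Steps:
Z(a) = -2448 - 48*a (Z(a) = -48*(51 + a) = -2448 - 48*a)
(-4674 + Z(3))/(U - 1387) = (-4674 + (-2448 - 48*3))/(2530 - 1387) = (-4674 + (-2448 - 144))/1143 = (-4674 - 2592)*(1/1143) = -7266*1/1143 = -2422/381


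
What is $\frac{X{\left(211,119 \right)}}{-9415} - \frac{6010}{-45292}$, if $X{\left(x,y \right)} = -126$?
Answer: $\frac{4449353}{30458870} \approx 0.14608$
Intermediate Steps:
$\frac{X{\left(211,119 \right)}}{-9415} - \frac{6010}{-45292} = - \frac{126}{-9415} - \frac{6010}{-45292} = \left(-126\right) \left(- \frac{1}{9415}\right) - - \frac{3005}{22646} = \frac{18}{1345} + \frac{3005}{22646} = \frac{4449353}{30458870}$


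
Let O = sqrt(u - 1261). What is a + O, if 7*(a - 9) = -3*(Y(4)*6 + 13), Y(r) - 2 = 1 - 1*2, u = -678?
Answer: 6/7 + I*sqrt(1939) ≈ 0.85714 + 44.034*I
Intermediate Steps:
Y(r) = 1 (Y(r) = 2 + (1 - 1*2) = 2 + (1 - 2) = 2 - 1 = 1)
a = 6/7 (a = 9 + (-3*(1*6 + 13))/7 = 9 + (-3*(6 + 13))/7 = 9 + (-3*19)/7 = 9 + (1/7)*(-57) = 9 - 57/7 = 6/7 ≈ 0.85714)
O = I*sqrt(1939) (O = sqrt(-678 - 1261) = sqrt(-1939) = I*sqrt(1939) ≈ 44.034*I)
a + O = 6/7 + I*sqrt(1939)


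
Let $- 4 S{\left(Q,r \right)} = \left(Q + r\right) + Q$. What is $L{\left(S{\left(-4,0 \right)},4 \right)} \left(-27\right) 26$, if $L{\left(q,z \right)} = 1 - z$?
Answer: $2106$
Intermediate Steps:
$S{\left(Q,r \right)} = - \frac{Q}{2} - \frac{r}{4}$ ($S{\left(Q,r \right)} = - \frac{\left(Q + r\right) + Q}{4} = - \frac{r + 2 Q}{4} = - \frac{Q}{2} - \frac{r}{4}$)
$L{\left(S{\left(-4,0 \right)},4 \right)} \left(-27\right) 26 = \left(1 - 4\right) \left(-27\right) 26 = \left(-3\right) \left(-27\right) 26 = 81 \cdot 26 = 2106$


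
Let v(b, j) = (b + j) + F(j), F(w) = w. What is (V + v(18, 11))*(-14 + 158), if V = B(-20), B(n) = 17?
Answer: 8208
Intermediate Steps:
V = 17
v(b, j) = b + 2*j (v(b, j) = (b + j) + j = b + 2*j)
(V + v(18, 11))*(-14 + 158) = (17 + (18 + 2*11))*(-14 + 158) = (17 + (18 + 22))*144 = (17 + 40)*144 = 57*144 = 8208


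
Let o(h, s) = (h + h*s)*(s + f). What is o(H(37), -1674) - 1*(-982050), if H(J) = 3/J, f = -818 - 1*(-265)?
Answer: 47513163/37 ≈ 1.2841e+6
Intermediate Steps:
f = -553 (f = -818 + 265 = -553)
o(h, s) = (-553 + s)*(h + h*s) (o(h, s) = (h + h*s)*(s - 553) = (h + h*s)*(-553 + s) = (-553 + s)*(h + h*s))
o(H(37), -1674) - 1*(-982050) = (3/37)*(-553 + (-1674)**2 - 552*(-1674)) - 1*(-982050) = (3*(1/37))*(-553 + 2802276 + 924048) + 982050 = (3/37)*3725771 + 982050 = 11177313/37 + 982050 = 47513163/37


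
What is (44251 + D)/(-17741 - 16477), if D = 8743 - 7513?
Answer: -45481/34218 ≈ -1.3292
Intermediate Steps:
D = 1230
(44251 + D)/(-17741 - 16477) = (44251 + 1230)/(-17741 - 16477) = 45481/(-34218) = 45481*(-1/34218) = -45481/34218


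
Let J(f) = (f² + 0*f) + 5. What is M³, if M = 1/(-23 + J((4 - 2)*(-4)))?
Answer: 1/97336 ≈ 1.0274e-5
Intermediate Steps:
J(f) = 5 + f² (J(f) = (f² + 0) + 5 = f² + 5 = 5 + f²)
M = 1/46 (M = 1/(-23 + (5 + ((4 - 2)*(-4))²)) = 1/(-23 + (5 + (2*(-4))²)) = 1/(-23 + (5 + (-8)²)) = 1/(-23 + (5 + 64)) = 1/(-23 + 69) = 1/46 ≈ 0.021739)
M³ = (1/46)³ = 1/97336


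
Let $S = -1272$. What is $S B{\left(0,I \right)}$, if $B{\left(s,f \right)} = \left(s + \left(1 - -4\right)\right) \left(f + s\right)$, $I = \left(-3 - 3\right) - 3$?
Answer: $57240$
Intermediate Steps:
$I = -9$ ($I = -6 - 3 = -9$)
$B{\left(s,f \right)} = \left(5 + s\right) \left(f + s\right)$ ($B{\left(s,f \right)} = \left(s + \left(1 + 4\right)\right) \left(f + s\right) = \left(s + 5\right) \left(f + s\right) = \left(5 + s\right) \left(f + s\right)$)
$S B{\left(0,I \right)} = - 1272 \left(0^{2} + 5 \left(-9\right) + 5 \cdot 0 - 0\right) = - 1272 \left(0 - 45 + 0 + 0\right) = \left(-1272\right) \left(-45\right) = 57240$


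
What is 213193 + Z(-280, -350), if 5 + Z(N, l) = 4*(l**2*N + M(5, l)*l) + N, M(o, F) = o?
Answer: -136994092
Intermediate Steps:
Z(N, l) = -5 + N + 20*l + 4*N*l**2 (Z(N, l) = -5 + (4*(l**2*N + 5*l) + N) = -5 + (4*(N*l**2 + 5*l) + N) = -5 + (4*(5*l + N*l**2) + N) = -5 + ((20*l + 4*N*l**2) + N) = -5 + (N + 20*l + 4*N*l**2) = -5 + N + 20*l + 4*N*l**2)
213193 + Z(-280, -350) = 213193 + (-5 - 280 + 20*(-350) + 4*(-280)*(-350)**2) = 213193 + (-5 - 280 - 7000 + 4*(-280)*122500) = 213193 + (-5 - 280 - 7000 - 137200000) = 213193 - 137207285 = -136994092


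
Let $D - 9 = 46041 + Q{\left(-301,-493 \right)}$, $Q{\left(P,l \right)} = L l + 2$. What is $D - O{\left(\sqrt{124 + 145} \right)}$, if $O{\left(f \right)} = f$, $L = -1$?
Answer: $46545 - \sqrt{269} \approx 46529.0$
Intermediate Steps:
$Q{\left(P,l \right)} = 2 - l$ ($Q{\left(P,l \right)} = - l + 2 = 2 - l$)
$D = 46545$ ($D = 9 + \left(46041 + \left(2 - -493\right)\right) = 9 + \left(46041 + \left(2 + 493\right)\right) = 9 + \left(46041 + 495\right) = 9 + 46536 = 46545$)
$D - O{\left(\sqrt{124 + 145} \right)} = 46545 - \sqrt{124 + 145} = 46545 - \sqrt{269}$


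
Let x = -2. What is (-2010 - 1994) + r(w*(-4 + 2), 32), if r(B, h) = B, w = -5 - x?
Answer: -3998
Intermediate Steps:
w = -3 (w = -5 - 1*(-2) = -5 + 2 = -3)
(-2010 - 1994) + r(w*(-4 + 2), 32) = (-2010 - 1994) - 3*(-4 + 2) = -4004 - 3*(-2) = -4004 + 6 = -3998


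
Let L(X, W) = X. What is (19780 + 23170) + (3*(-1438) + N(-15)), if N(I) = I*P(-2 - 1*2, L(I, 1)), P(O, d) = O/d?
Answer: 38632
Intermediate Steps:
N(I) = -4 (N(I) = I*((-2 - 1*2)/I) = I*((-2 - 2)/I) = I*(-4/I) = -4)
(19780 + 23170) + (3*(-1438) + N(-15)) = (19780 + 23170) + (3*(-1438) - 4) = 42950 + (-4314 - 4) = 42950 - 4318 = 38632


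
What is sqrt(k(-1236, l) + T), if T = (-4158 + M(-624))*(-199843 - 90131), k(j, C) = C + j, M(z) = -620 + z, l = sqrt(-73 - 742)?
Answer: sqrt(1566438312 + I*sqrt(815)) ≈ 39578.0 + 0.e-4*I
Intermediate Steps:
l = I*sqrt(815) (l = sqrt(-815) = I*sqrt(815) ≈ 28.548*I)
T = 1566439548 (T = (-4158 + (-620 - 624))*(-199843 - 90131) = (-4158 - 1244)*(-289974) = -5402*(-289974) = 1566439548)
sqrt(k(-1236, l) + T) = sqrt((I*sqrt(815) - 1236) + 1566439548) = sqrt((-1236 + I*sqrt(815)) + 1566439548) = sqrt(1566438312 + I*sqrt(815))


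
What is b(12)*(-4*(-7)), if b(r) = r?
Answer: 336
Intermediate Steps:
b(12)*(-4*(-7)) = 12*(-4*(-7)) = 12*28 = 336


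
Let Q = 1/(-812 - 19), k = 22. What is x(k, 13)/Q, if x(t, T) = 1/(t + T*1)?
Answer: -831/35 ≈ -23.743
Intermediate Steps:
Q = -1/831 (Q = 1/(-831) = -1/831 ≈ -0.0012034)
x(t, T) = 1/(T + t) (x(t, T) = 1/(t + T) = 1/(T + t))
x(k, 13)/Q = 1/((13 + 22)*(-1/831)) = -831/35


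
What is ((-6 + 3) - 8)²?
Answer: 121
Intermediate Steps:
((-6 + 3) - 8)² = (-3 - 8)² = (-11)² = 121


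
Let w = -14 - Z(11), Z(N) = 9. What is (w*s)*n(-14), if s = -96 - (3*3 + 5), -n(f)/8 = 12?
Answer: -242880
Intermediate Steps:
n(f) = -96 (n(f) = -8*12 = -96)
w = -23 (w = -14 - 1*9 = -14 - 9 = -23)
s = -110 (s = -96 - (9 + 5) = -96 - 1*14 = -96 - 14 = -110)
(w*s)*n(-14) = -23*(-110)*(-96) = 2530*(-96) = -242880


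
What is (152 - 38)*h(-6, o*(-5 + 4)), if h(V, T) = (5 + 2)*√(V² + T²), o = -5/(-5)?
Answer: 798*√37 ≈ 4854.0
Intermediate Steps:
o = 1 (o = -5*(-⅕) = 1)
h(V, T) = 7*√(T² + V²)
(152 - 38)*h(-6, o*(-5 + 4)) = (152 - 38)*(7*√((1*(-5 + 4))² + (-6)²)) = 114*(7*√((1*(-1))² + 36)) = 114*(7*√((-1)² + 36)) = 114*(7*√(1 + 36)) = 114*(7*√37) = 798*√37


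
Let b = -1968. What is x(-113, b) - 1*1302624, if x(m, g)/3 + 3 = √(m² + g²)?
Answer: -1302633 + 3*√3885793 ≈ -1.2967e+6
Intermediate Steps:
x(m, g) = -9 + 3*√(g² + m²) (x(m, g) = -9 + 3*√(m² + g²) = -9 + 3*√(g² + m²))
x(-113, b) - 1*1302624 = (-9 + 3*√((-1968)² + (-113)²)) - 1*1302624 = (-9 + 3*√(3873024 + 12769)) - 1302624 = (-9 + 3*√3885793) - 1302624 = -1302633 + 3*√3885793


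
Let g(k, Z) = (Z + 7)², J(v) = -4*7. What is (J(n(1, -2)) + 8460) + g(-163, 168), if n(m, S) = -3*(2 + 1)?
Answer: 39057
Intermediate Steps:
n(m, S) = -9 (n(m, S) = -3*3 = -9)
J(v) = -28
g(k, Z) = (7 + Z)²
(J(n(1, -2)) + 8460) + g(-163, 168) = (-28 + 8460) + (7 + 168)² = 8432 + 175² = 8432 + 30625 = 39057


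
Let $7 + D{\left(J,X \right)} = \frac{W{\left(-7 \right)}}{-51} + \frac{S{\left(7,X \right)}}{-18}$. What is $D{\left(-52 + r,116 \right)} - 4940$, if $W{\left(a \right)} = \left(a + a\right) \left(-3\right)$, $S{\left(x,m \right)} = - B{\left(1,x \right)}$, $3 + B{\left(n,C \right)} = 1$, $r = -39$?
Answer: $- \frac{757034}{153} \approx -4947.9$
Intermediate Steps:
$B{\left(n,C \right)} = -2$ ($B{\left(n,C \right)} = -3 + 1 = -2$)
$S{\left(x,m \right)} = 2$ ($S{\left(x,m \right)} = \left(-1\right) \left(-2\right) = 2$)
$W{\left(a \right)} = - 6 a$ ($W{\left(a \right)} = 2 a \left(-3\right) = - 6 a$)
$D{\left(J,X \right)} = - \frac{1214}{153}$ ($D{\left(J,X \right)} = -7 + \left(\frac{\left(-6\right) \left(-7\right)}{-51} + \frac{2}{-18}\right) = -7 + \left(42 \left(- \frac{1}{51}\right) + 2 \left(- \frac{1}{18}\right)\right) = -7 - \frac{143}{153} = - \frac{1214}{153}$)
$D{\left(-52 + r,116 \right)} - 4940 = - \frac{1214}{153} - 4940 = - \frac{757034}{153}$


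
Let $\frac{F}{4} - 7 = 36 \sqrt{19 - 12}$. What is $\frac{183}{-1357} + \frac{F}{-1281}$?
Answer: $- \frac{38917}{248331} - \frac{48 \sqrt{7}}{427} \approx -0.45413$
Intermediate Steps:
$F = 28 + 144 \sqrt{7}$ ($F = 28 + 4 \cdot 36 \sqrt{19 - 12} = 28 + 4 \cdot 36 \sqrt{7} = 28 + 144 \sqrt{7} \approx 408.99$)
$\frac{183}{-1357} + \frac{F}{-1281} = \frac{183}{-1357} + \frac{28 + 144 \sqrt{7}}{-1281} = 183 \left(- \frac{1}{1357}\right) + \left(28 + 144 \sqrt{7}\right) \left(- \frac{1}{1281}\right) = - \frac{183}{1357} - \left(\frac{4}{183} + \frac{48 \sqrt{7}}{427}\right) = - \frac{38917}{248331} - \frac{48 \sqrt{7}}{427}$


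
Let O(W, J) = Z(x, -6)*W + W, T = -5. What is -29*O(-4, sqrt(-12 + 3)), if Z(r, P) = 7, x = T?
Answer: 928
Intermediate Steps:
x = -5
O(W, J) = 8*W (O(W, J) = 7*W + W = 8*W)
-29*O(-4, sqrt(-12 + 3)) = -232*(-4) = -29*(-32) = 928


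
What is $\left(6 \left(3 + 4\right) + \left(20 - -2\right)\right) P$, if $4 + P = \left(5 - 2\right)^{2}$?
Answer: $320$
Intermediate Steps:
$P = 5$ ($P = -4 + \left(5 - 2\right)^{2} = -4 + 3^{2} = -4 + 9 = 5$)
$\left(6 \left(3 + 4\right) + \left(20 - -2\right)\right) P = \left(6 \left(3 + 4\right) + \left(20 - -2\right)\right) 5 = \left(6 \cdot 7 + \left(20 + 2\right)\right) 5 = \left(42 + 22\right) 5 = 64 \cdot 5 = 320$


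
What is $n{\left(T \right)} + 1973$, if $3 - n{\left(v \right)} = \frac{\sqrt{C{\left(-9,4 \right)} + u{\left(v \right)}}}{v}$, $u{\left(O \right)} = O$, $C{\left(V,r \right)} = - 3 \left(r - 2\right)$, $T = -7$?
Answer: $1976 + \frac{i \sqrt{13}}{7} \approx 1976.0 + 0.51508 i$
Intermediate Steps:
$C{\left(V,r \right)} = 6 - 3 r$ ($C{\left(V,r \right)} = - 3 \left(-2 + r\right) = 6 - 3 r$)
$n{\left(v \right)} = 3 - \frac{\sqrt{-6 + v}}{v}$ ($n{\left(v \right)} = 3 - \frac{\sqrt{\left(6 - 12\right) + v}}{v} = 3 - \frac{\sqrt{-6 + v}}{v}$)
$n{\left(T \right)} + 1973 = \left(3 - \frac{\sqrt{-6 - 7}}{-7}\right) + 1973 = \left(3 - - \frac{\sqrt{-13}}{7}\right) + 1973 = \left(3 - - \frac{i \sqrt{13}}{7}\right) + 1973 = \left(3 + \frac{i \sqrt{13}}{7}\right) + 1973 = 1976 + \frac{i \sqrt{13}}{7}$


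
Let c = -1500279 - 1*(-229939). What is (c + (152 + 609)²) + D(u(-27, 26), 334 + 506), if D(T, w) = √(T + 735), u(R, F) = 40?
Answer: -691219 + 5*√31 ≈ -6.9119e+5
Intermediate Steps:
c = -1270340 (c = -1500279 + 229939 = -1270340)
D(T, w) = √(735 + T)
(c + (152 + 609)²) + D(u(-27, 26), 334 + 506) = (-1270340 + (152 + 609)²) + √(735 + 40) = (-1270340 + 761²) + √775 = (-1270340 + 579121) + 5*√31 = -691219 + 5*√31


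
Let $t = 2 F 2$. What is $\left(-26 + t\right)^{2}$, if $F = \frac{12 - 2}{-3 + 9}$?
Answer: $\frac{3364}{9} \approx 373.78$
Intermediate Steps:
$F = \frac{5}{3}$ ($F = \frac{10}{6} = 10 \cdot \frac{1}{6} = \frac{5}{3} \approx 1.6667$)
$t = \frac{20}{3}$ ($t = 2 \cdot \frac{5}{3} \cdot 2 = \frac{10}{3} \cdot 2 = \frac{20}{3} \approx 6.6667$)
$\left(-26 + t\right)^{2} = \left(-26 + \frac{20}{3}\right)^{2} = \left(- \frac{58}{3}\right)^{2} = \frac{3364}{9}$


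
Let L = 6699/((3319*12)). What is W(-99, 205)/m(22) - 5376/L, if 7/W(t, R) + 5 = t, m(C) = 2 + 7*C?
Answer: -165419387065/5175456 ≈ -31962.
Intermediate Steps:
W(t, R) = 7/(-5 + t)
L = 2233/13276 (L = 6699/39828 = 6699*(1/39828) = 2233/13276 ≈ 0.16820)
W(-99, 205)/m(22) - 5376/L = (7/(-5 - 99))/(2 + 7*22) - 5376/2233/13276 = (7/(-104))/(2 + 154) - 5376*13276/2233 = (7*(-1/104))/156 - 10195968/319 = -7/104*1/156 - 10195968/319 = -7/16224 - 10195968/319 = -165419387065/5175456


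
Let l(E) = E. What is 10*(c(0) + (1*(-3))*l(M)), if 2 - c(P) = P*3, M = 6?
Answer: -160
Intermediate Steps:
c(P) = 2 - 3*P (c(P) = 2 - P*3 = 2 - 3*P)
10*(c(0) + (1*(-3))*l(M)) = 10*((2 - 3*0) + (1*(-3))*6) = 10*((2 + 0) - 3*6) = 10*(2 - 18) = 10*(-16) = -160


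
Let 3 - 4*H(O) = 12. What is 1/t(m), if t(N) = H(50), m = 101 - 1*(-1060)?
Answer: -4/9 ≈ -0.44444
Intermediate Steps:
H(O) = -9/4 (H(O) = ¾ - ¼*12 = ¾ - 3 = -9/4)
m = 1161 (m = 101 + 1060 = 1161)
t(N) = -9/4
1/t(m) = 1/(-9/4) = -4/9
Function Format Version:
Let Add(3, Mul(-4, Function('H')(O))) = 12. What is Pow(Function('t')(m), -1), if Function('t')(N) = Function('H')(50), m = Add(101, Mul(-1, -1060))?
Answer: Rational(-4, 9) ≈ -0.44444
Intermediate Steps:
Function('H')(O) = Rational(-9, 4) (Function('H')(O) = Add(Rational(3, 4), Mul(Rational(-1, 4), 12)) = Add(Rational(3, 4), -3) = Rational(-9, 4))
m = 1161 (m = Add(101, 1060) = 1161)
Function('t')(N) = Rational(-9, 4)
Pow(Function('t')(m), -1) = Pow(Rational(-9, 4), -1) = Rational(-4, 9)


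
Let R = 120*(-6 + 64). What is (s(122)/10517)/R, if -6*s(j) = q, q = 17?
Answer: -17/439189920 ≈ -3.8708e-8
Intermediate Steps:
s(j) = -17/6 (s(j) = -1/6*17 = -17/6)
R = 6960 (R = 120*58 = 6960)
(s(122)/10517)/R = -17/6/10517/6960 = -17/6*1/10517*(1/6960) = -17/63102*1/6960 = -17/439189920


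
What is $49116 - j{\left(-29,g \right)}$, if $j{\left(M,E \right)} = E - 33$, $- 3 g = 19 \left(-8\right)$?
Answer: $\frac{147295}{3} \approx 49098.0$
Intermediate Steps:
$g = \frac{152}{3}$ ($g = - \frac{19 \left(-8\right)}{3} = \left(- \frac{1}{3}\right) \left(-152\right) = \frac{152}{3} \approx 50.667$)
$j{\left(M,E \right)} = -33 + E$
$49116 - j{\left(-29,g \right)} = 49116 - \left(-33 + \frac{152}{3}\right) = 49116 - \frac{53}{3} = \frac{147295}{3}$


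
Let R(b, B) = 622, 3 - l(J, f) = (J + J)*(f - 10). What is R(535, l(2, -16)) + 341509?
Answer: 342131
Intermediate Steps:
l(J, f) = 3 - 2*J*(-10 + f) (l(J, f) = 3 - (J + J)*(f - 10) = 3 - 2*J*(-10 + f))
R(535, l(2, -16)) + 341509 = 622 + 341509 = 342131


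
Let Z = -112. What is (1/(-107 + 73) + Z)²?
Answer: 14508481/1156 ≈ 12551.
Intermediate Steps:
(1/(-107 + 73) + Z)² = (1/(-107 + 73) - 112)² = (1/(-34) - 112)² = (-1/34 - 112)² = (-3809/34)² = 14508481/1156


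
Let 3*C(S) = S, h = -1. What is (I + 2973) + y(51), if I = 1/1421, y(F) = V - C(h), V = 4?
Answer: 12692375/4263 ≈ 2977.3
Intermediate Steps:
C(S) = S/3
y(F) = 13/3 (y(F) = 4 - (-1)/3 = 4 - 1*(-⅓) = 4 + ⅓ = 13/3)
I = 1/1421 ≈ 0.00070373
(I + 2973) + y(51) = (1/1421 + 2973) + 13/3 = 4224634/1421 + 13/3 = 12692375/4263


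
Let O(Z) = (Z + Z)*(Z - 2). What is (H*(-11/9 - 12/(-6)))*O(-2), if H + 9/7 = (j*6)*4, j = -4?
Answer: -3632/3 ≈ -1210.7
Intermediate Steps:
O(Z) = 2*Z*(-2 + Z) (O(Z) = (2*Z)*(-2 + Z) = 2*Z*(-2 + Z))
H = -681/7 (H = -9/7 - 4*6*4 = -9/7 - 24*4 = -9/7 - 96 = -681/7 ≈ -97.286)
(H*(-11/9 - 12/(-6)))*O(-2) = (-681*(-11/9 - 12/(-6))/7)*(2*(-2)*(-2 - 2)) = (-681*(-11*1/9 - 12*(-1/6))/7)*(2*(-2)*(-4)) = -681*(-11/9 + 2)/7*16 = -681/7*7/9*16 = -227/3*16 = -3632/3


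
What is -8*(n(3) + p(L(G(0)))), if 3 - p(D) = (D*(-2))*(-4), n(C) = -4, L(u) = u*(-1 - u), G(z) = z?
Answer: 8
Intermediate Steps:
p(D) = 3 - 8*D (p(D) = 3 - D*(-2)*(-4) = 3 - (-2*D)*(-4) = 3 - 8*D)
-8*(n(3) + p(L(G(0)))) = -8*(-4 + (3 - (-8)*0*(1 + 0))) = -8*(-4 + (3 - (-8)*0)) = -8*(-4 + (3 - 8*0)) = -8*(-4 + (3 + 0)) = -8*(-4 + 3) = -8*(-1) = 8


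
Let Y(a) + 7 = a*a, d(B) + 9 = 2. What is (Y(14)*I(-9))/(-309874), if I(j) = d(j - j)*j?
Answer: -11907/309874 ≈ -0.038425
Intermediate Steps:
d(B) = -7 (d(B) = -9 + 2 = -7)
Y(a) = -7 + a² (Y(a) = -7 + a*a = -7 + a²)
I(j) = -7*j
(Y(14)*I(-9))/(-309874) = ((-7 + 14²)*(-7*(-9)))/(-309874) = ((-7 + 196)*63)*(-1/309874) = (189*63)*(-1/309874) = 11907*(-1/309874) = -11907/309874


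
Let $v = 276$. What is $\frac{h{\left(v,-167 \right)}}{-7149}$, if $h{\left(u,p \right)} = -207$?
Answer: $\frac{69}{2383} \approx 0.028955$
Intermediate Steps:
$\frac{h{\left(v,-167 \right)}}{-7149} = - \frac{207}{-7149} = \left(-207\right) \left(- \frac{1}{7149}\right) = \frac{69}{2383}$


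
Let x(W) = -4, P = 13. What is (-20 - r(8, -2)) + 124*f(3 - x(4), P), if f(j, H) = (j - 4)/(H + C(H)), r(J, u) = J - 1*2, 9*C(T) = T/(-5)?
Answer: 467/143 ≈ 3.2657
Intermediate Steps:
C(T) = -T/45 (C(T) = (T/(-5))/9 = (T*(-⅕))/9 = (-T/5)/9 = -T/45)
r(J, u) = -2 + J (r(J, u) = J - 2 = -2 + J)
f(j, H) = 45*(-4 + j)/(44*H) (f(j, H) = (j - 4)/(H - H/45) = (-4 + j)/((44*H/45)) = (-4 + j)*(45/(44*H)) = 45*(-4 + j)/(44*H))
(-20 - r(8, -2)) + 124*f(3 - x(4), P) = (-20 - (-2 + 8)) + 124*((45/44)*(-4 + (3 - 1*(-4)))/13) = (-20 - 1*6) + 124*((45/44)*(1/13)*(-4 + (3 + 4))) = (-20 - 6) + 124*((45/44)*(1/13)*(-4 + 7)) = -26 + 124*((45/44)*(1/13)*3) = -26 + 124*(135/572) = -26 + 4185/143 = 467/143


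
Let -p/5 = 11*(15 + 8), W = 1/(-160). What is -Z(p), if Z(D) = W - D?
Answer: -202399/160 ≈ -1265.0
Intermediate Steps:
W = -1/160 ≈ -0.0062500
p = -1265 (p = -55*(15 + 8) = -55*23 = -5*253 = -1265)
Z(D) = -1/160 - D
-Z(p) = -(-1/160 - 1*(-1265)) = -(-1/160 + 1265) = -1*202399/160 = -202399/160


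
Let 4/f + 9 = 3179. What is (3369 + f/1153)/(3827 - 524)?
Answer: 6156864347/6036249015 ≈ 1.0200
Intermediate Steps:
f = 2/1585 (f = 4/(-9 + 3179) = 4/3170 = 4*(1/3170) = 2/1585 ≈ 0.0012618)
(3369 + f/1153)/(3827 - 524) = (3369 + (2/1585)/1153)/(3827 - 524) = (3369 + (2/1585)*(1/1153))/3303 = (3369 + 2/1827505)*(1/3303) = (6156864347/1827505)*(1/3303) = 6156864347/6036249015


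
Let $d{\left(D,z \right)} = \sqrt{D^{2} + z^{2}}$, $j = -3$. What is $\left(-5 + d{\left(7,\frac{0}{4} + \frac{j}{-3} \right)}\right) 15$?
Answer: $-75 + 75 \sqrt{2} \approx 31.066$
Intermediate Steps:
$\left(-5 + d{\left(7,\frac{0}{4} + \frac{j}{-3} \right)}\right) 15 = \left(-5 + \sqrt{7^{2} + \left(\frac{0}{4} - \frac{3}{-3}\right)^{2}}\right) 15 = \left(-5 + \sqrt{49 + \left(0 \cdot \frac{1}{4} - -1\right)^{2}}\right) 15 = \left(-5 + \sqrt{49 + \left(0 + 1\right)^{2}}\right) 15 = \left(-5 + \sqrt{49 + 1^{2}}\right) 15 = \left(-5 + \sqrt{49 + 1}\right) 15 = \left(-5 + \sqrt{50}\right) 15 = \left(-5 + 5 \sqrt{2}\right) 15 = -75 + 75 \sqrt{2}$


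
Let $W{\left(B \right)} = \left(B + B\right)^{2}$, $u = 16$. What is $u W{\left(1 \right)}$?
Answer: $64$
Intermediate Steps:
$W{\left(B \right)} = 4 B^{2}$ ($W{\left(B \right)} = \left(2 B\right)^{2} = 4 B^{2}$)
$u W{\left(1 \right)} = 16 \cdot 4 \cdot 1^{2} = 16 \cdot 4 \cdot 1 = 16 \cdot 4 = 64$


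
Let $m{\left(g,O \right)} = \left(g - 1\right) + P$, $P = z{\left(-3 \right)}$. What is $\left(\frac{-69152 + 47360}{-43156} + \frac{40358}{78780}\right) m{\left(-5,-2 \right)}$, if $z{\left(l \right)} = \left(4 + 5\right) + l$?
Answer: $0$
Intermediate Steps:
$z{\left(l \right)} = 9 + l$
$P = 6$ ($P = 9 - 3 = 6$)
$m{\left(g,O \right)} = 5 + g$ ($m{\left(g,O \right)} = \left(g - 1\right) + 6 = \left(-1 + g\right) + 6 = 5 + g$)
$\left(\frac{-69152 + 47360}{-43156} + \frac{40358}{78780}\right) m{\left(-5,-2 \right)} = \left(\frac{-69152 + 47360}{-43156} + \frac{40358}{78780}\right) \left(5 - 5\right) = \left(\left(-21792\right) \left(- \frac{1}{43156}\right) + 40358 \cdot \frac{1}{78780}\right) 0 = \left(\frac{5448}{10789} + \frac{20179}{39390}\right) 0 = \frac{432307951}{424978710} \cdot 0 = 0$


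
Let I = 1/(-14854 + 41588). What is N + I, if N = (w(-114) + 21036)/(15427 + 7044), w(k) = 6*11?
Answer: 564163339/600739714 ≈ 0.93911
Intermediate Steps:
w(k) = 66
I = 1/26734 ≈ 3.7406e-5
N = 21102/22471 (N = (66 + 21036)/(15427 + 7044) = 21102/22471 ≈ 0.93908)
N + I = 21102/22471 + 1/26734 = 564163339/600739714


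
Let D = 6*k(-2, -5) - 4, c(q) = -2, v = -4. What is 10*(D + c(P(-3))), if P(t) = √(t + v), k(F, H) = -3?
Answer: -240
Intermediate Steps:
P(t) = √(-4 + t) (P(t) = √(t - 4) = √(-4 + t))
D = -22 (D = 6*(-3) - 4 = -18 - 4 = -22)
10*(D + c(P(-3))) = 10*(-22 - 2) = 10*(-24) = -240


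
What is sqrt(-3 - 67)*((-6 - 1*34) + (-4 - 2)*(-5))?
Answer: -10*I*sqrt(70) ≈ -83.666*I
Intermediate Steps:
sqrt(-3 - 67)*((-6 - 1*34) + (-4 - 2)*(-5)) = sqrt(-70)*((-6 - 34) - 6*(-5)) = (I*sqrt(70))*(-40 + 30) = (I*sqrt(70))*(-10) = -10*I*sqrt(70)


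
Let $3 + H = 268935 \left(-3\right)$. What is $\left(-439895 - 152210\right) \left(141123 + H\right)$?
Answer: $394155416925$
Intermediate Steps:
$H = -806808$ ($H = -3 + 268935 \left(-3\right) = -3 - 806805 = -806808$)
$\left(-439895 - 152210\right) \left(141123 + H\right) = \left(-439895 - 152210\right) \left(141123 - 806808\right) = \left(-592105\right) \left(-665685\right) = 394155416925$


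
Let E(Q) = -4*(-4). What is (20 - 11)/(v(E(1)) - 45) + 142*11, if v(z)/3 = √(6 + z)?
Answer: 317041/203 - 3*√22/203 ≈ 1561.7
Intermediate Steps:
E(Q) = 16
v(z) = 3*√(6 + z)
(20 - 11)/(v(E(1)) - 45) + 142*11 = (20 - 11)/(3*√(6 + 16) - 45) + 142*11 = 9/(3*√22 - 45) + 1562 = 9/(-45 + 3*√22) + 1562 = 1562 + 9/(-45 + 3*√22)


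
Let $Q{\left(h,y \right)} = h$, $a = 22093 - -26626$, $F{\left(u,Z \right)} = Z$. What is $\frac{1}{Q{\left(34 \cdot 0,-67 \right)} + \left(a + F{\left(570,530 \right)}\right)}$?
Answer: $\frac{1}{49249} \approx 2.0305 \cdot 10^{-5}$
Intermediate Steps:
$a = 48719$ ($a = 22093 + 26626 = 48719$)
$\frac{1}{Q{\left(34 \cdot 0,-67 \right)} + \left(a + F{\left(570,530 \right)}\right)} = \frac{1}{34 \cdot 0 + \left(48719 + 530\right)} = \frac{1}{0 + 49249} = \frac{1}{49249}$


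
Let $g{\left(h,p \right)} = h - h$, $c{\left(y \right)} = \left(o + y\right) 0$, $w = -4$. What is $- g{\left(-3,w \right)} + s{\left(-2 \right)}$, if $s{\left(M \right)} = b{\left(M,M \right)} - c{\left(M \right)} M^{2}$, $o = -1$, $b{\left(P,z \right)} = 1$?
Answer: $1$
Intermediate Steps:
$c{\left(y \right)} = 0$ ($c{\left(y \right)} = \left(-1 + y\right) 0 = 0$)
$g{\left(h,p \right)} = 0$
$s{\left(M \right)} = 1$ ($s{\left(M \right)} = 1 - 0 M^{2} = 1 - 0 = 1 + 0 = 1$)
$- g{\left(-3,w \right)} + s{\left(-2 \right)} = \left(-1\right) 0 + 1 = 0 + 1 = 1$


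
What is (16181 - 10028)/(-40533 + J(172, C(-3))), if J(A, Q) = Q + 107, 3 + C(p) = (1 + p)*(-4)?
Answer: -6153/40421 ≈ -0.15222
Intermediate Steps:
C(p) = -7 - 4*p (C(p) = -3 + (1 + p)*(-4) = -3 + (-4 - 4*p) = -7 - 4*p)
J(A, Q) = 107 + Q
(16181 - 10028)/(-40533 + J(172, C(-3))) = (16181 - 10028)/(-40533 + (107 + (-7 - 4*(-3)))) = 6153/(-40533 + (107 + (-7 + 12))) = 6153/(-40533 + (107 + 5)) = 6153/(-40533 + 112) = 6153/(-40421) = 6153*(-1/40421) = -6153/40421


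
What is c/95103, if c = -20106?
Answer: -2234/10567 ≈ -0.21141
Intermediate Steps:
c/95103 = -20106/95103 = -20106*1/95103 = -2234/10567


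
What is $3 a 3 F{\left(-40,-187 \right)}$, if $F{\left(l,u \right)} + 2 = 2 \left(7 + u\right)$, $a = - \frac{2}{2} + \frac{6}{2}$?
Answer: $-6516$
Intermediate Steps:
$a = 2$ ($a = \left(-2\right) \frac{1}{2} + 6 \cdot \frac{1}{2} = -1 + 3 = 2$)
$F{\left(l,u \right)} = 12 + 2 u$ ($F{\left(l,u \right)} = -2 + 2 \left(7 + u\right) = -2 + \left(14 + 2 u\right) = 12 + 2 u$)
$3 a 3 F{\left(-40,-187 \right)} = 3 \cdot 2 \cdot 3 \left(12 + 2 \left(-187\right)\right) = 6 \cdot 3 \left(12 - 374\right) = 18 \left(-362\right) = -6516$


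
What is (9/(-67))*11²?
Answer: -1089/67 ≈ -16.254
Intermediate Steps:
(9/(-67))*11² = -1/67*9*121 = -9/67*121 = -1089/67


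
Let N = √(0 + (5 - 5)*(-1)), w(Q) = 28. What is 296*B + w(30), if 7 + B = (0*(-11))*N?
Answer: -2044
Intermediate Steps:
N = 0 (N = √(0 + 0*(-1)) = √(0 + 0) = √0 = 0)
B = -7 (B = -7 + (0*(-11))*0 = -7 + 0*0 = -7 + 0 = -7)
296*B + w(30) = 296*(-7) + 28 = -2072 + 28 = -2044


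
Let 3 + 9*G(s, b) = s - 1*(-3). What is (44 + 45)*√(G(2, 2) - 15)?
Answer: 89*I*√133/3 ≈ 342.13*I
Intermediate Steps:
G(s, b) = s/9 (G(s, b) = -⅓ + (s - 1*(-3))/9 = -⅓ + (s + 3)/9 = -⅓ + (3 + s)/9 = -⅓ + (⅓ + s/9) = s/9)
(44 + 45)*√(G(2, 2) - 15) = (44 + 45)*√((⅑)*2 - 15) = 89*√(2/9 - 15) = 89*√(-133/9) = 89*(I*√133/3) = 89*I*√133/3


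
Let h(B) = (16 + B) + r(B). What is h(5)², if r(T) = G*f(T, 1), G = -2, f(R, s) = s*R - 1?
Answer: 169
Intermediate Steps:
f(R, s) = -1 + R*s (f(R, s) = R*s - 1 = -1 + R*s)
r(T) = 2 - 2*T (r(T) = -2*(-1 + T*1) = -2*(-1 + T) = 2 - 2*T)
h(B) = 18 - B (h(B) = (16 + B) + (2 - 2*B) = 18 - B)
h(5)² = (18 - 1*5)² = (18 - 5)² = 13² = 169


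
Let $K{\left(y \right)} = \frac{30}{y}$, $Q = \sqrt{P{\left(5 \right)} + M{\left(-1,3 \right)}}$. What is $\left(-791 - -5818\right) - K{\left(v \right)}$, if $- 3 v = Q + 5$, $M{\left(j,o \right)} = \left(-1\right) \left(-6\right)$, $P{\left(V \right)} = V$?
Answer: $\frac{35414}{7} - \frac{45 \sqrt{11}}{7} \approx 5037.8$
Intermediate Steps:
$M{\left(j,o \right)} = 6$
$Q = \sqrt{11}$ ($Q = \sqrt{5 + 6} = \sqrt{11} \approx 3.3166$)
$v = - \frac{5}{3} - \frac{\sqrt{11}}{3}$ ($v = - \frac{\sqrt{11} + 5}{3} = - \frac{5 + \sqrt{11}}{3} = - \frac{5}{3} - \frac{\sqrt{11}}{3} \approx -2.7722$)
$\left(-791 - -5818\right) - K{\left(v \right)} = \left(-791 - -5818\right) - \frac{30}{- \frac{5}{3} - \frac{\sqrt{11}}{3}} = \left(-791 + 5818\right) - \frac{30}{- \frac{5}{3} - \frac{\sqrt{11}}{3}} = 5027 - \frac{30}{- \frac{5}{3} - \frac{\sqrt{11}}{3}}$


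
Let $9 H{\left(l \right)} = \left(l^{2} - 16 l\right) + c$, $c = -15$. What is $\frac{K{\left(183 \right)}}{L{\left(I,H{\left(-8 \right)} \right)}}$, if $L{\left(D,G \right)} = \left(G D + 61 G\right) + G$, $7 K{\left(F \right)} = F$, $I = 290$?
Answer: $\frac{549}{145376} \approx 0.0037764$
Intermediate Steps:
$K{\left(F \right)} = \frac{F}{7}$
$H{\left(l \right)} = - \frac{5}{3} - \frac{16 l}{9} + \frac{l^{2}}{9}$ ($H{\left(l \right)} = \frac{\left(l^{2} - 16 l\right) - 15}{9} = \frac{-15 + l^{2} - 16 l}{9} = - \frac{5}{3} - \frac{16 l}{9} + \frac{l^{2}}{9}$)
$L{\left(D,G \right)} = 62 G + D G$ ($L{\left(D,G \right)} = \left(D G + 61 G\right) + G = \left(61 G + D G\right) + G = 62 G + D G$)
$\frac{K{\left(183 \right)}}{L{\left(I,H{\left(-8 \right)} \right)}} = \frac{\frac{1}{7} \cdot 183}{\left(- \frac{5}{3} - - \frac{128}{9} + \frac{\left(-8\right)^{2}}{9}\right) \left(62 + 290\right)} = \frac{183}{7 \left(- \frac{5}{3} + \frac{128}{9} + \frac{1}{9} \cdot 64\right) 352} = \frac{183}{7 \left(- \frac{5}{3} + \frac{128}{9} + \frac{64}{9}\right) 352} = \frac{183}{7 \cdot \frac{59}{3} \cdot 352} = \frac{183}{7 \cdot \frac{20768}{3}} = \frac{183}{7} \cdot \frac{3}{20768} = \frac{549}{145376}$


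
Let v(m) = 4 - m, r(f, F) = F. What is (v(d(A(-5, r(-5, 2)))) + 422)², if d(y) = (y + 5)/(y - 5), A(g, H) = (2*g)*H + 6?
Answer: 65367225/361 ≈ 1.8107e+5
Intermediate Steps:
A(g, H) = 6 + 2*H*g (A(g, H) = 2*H*g + 6 = 6 + 2*H*g)
d(y) = (5 + y)/(-5 + y)
(v(d(A(-5, r(-5, 2)))) + 422)² = ((4 - (5 + (6 + 2*2*(-5)))/(-5 + (6 + 2*2*(-5)))) + 422)² = ((4 - (5 + (6 - 20))/(-5 + (6 - 20))) + 422)² = ((4 - (5 - 14)/(-5 - 14)) + 422)² = ((4 - (-9)/(-19)) + 422)² = ((4 - (-1)*(-9)/19) + 422)² = ((4 - 1*9/19) + 422)² = ((4 - 9/19) + 422)² = (67/19 + 422)² = (8085/19)² = 65367225/361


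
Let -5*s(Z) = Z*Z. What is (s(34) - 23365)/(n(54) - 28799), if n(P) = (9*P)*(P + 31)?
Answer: -117981/62555 ≈ -1.8860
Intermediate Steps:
s(Z) = -Z²/5 (s(Z) = -Z*Z/5 = -Z²/5)
n(P) = 9*P*(31 + P) (n(P) = (9*P)*(31 + P) = 9*P*(31 + P))
(s(34) - 23365)/(n(54) - 28799) = (-⅕*34² - 23365)/(9*54*(31 + 54) - 28799) = (-⅕*1156 - 23365)/(9*54*85 - 28799) = (-1156/5 - 23365)/(41310 - 28799) = -117981/5/12511 = -117981/5*1/12511 = -117981/62555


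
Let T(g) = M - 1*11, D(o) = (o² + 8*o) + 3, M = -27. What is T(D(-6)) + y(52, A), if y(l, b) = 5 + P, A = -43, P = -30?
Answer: -63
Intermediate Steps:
D(o) = 3 + o² + 8*o
T(g) = -38 (T(g) = -27 - 1*11 = -27 - 11 = -38)
y(l, b) = -25 (y(l, b) = 5 - 30 = -25)
T(D(-6)) + y(52, A) = -38 - 25 = -63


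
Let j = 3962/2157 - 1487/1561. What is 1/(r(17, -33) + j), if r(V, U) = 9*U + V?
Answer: -3367077/939804337 ≈ -0.0035827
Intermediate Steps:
r(V, U) = V + 9*U
j = 2977223/3367077 (j = 3962*(1/2157) - 1487*1/1561 = 3962/2157 - 1487/1561 = 2977223/3367077 ≈ 0.88422)
1/(r(17, -33) + j) = 1/((17 + 9*(-33)) + 2977223/3367077) = 1/((17 - 297) + 2977223/3367077) = 1/(-280 + 2977223/3367077) = 1/(-939804337/3367077) = -3367077/939804337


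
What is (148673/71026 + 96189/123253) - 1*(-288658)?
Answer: 2526985661043507/8754167578 ≈ 2.8866e+5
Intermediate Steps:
(148673/71026 + 96189/123253) - 1*(-288658) = (148673*(1/71026) + 96189*(1/123253)) + 288658 = (148673/71026 + 96189/123253) + 288658 = 25156313183/8754167578 + 288658 = 2526985661043507/8754167578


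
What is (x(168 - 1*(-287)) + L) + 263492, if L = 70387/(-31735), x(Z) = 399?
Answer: 8374510498/31735 ≈ 2.6389e+5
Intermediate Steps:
L = -70387/31735 (L = 70387*(-1/31735) = -70387/31735 ≈ -2.2180)
(x(168 - 1*(-287)) + L) + 263492 = (399 - 70387/31735) + 263492 = 12591878/31735 + 263492 = 8374510498/31735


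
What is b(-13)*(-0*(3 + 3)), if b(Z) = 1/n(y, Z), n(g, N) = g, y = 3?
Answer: 0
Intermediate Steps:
b(Z) = ⅓ (b(Z) = 1/3 = ⅓)
b(-13)*(-0*(3 + 3)) = (-0*(3 + 3))/3 = (-0*6)/3 = (-5*0)/3 = (⅓)*0 = 0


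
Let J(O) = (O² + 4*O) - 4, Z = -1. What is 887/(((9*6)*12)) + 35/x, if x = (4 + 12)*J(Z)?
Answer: 1369/1296 ≈ 1.0563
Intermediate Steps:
J(O) = -4 + O² + 4*O
x = -112 (x = (4 + 12)*(-4 + (-1)² + 4*(-1)) = 16*(-4 + 1 - 4) = 16*(-7) = -112)
887/(((9*6)*12)) + 35/x = 887/(((9*6)*12)) + 35/(-112) = 887/((54*12)) + 35*(-1/112) = 887/648 - 5/16 = 1369/1296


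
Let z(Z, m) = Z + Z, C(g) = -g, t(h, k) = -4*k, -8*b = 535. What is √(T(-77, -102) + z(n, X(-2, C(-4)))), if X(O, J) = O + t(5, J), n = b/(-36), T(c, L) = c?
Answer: I*√10553/12 ≈ 8.5607*I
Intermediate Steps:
b = -535/8 (b = -⅛*535 = -535/8 ≈ -66.875)
n = 535/288 (n = -535/8/(-36) = -535/8*(-1/36) = 535/288 ≈ 1.8576)
X(O, J) = O - 4*J
z(Z, m) = 2*Z
√(T(-77, -102) + z(n, X(-2, C(-4)))) = √(-77 + 2*(535/288)) = √(-77 + 535/144) = √(-10553/144) = I*√10553/12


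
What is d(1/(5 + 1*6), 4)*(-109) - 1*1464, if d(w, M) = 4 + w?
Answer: -21009/11 ≈ -1909.9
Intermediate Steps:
d(1/(5 + 1*6), 4)*(-109) - 1*1464 = (4 + 1/(5 + 1*6))*(-109) - 1*1464 = (4 + 1/(5 + 6))*(-109) - 1464 = (4 + 1/11)*(-109) - 1464 = (45/11)*(-109) - 1464 = -4905/11 - 1464 = -21009/11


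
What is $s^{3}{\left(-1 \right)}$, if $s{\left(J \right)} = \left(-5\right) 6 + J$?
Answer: $-29791$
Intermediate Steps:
$s{\left(J \right)} = -30 + J$
$s^{3}{\left(-1 \right)} = \left(-30 - 1\right)^{3} = \left(-31\right)^{3} = -29791$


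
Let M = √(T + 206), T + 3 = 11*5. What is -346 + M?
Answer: -346 + √258 ≈ -329.94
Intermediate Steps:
T = 52 (T = -3 + 11*5 = -3 + 55 = 52)
M = √258 (M = √(52 + 206) = √258 ≈ 16.062)
-346 + M = -346 + √258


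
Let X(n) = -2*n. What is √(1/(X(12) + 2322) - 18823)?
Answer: I*√99400571394/2298 ≈ 137.2*I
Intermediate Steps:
√(1/(X(12) + 2322) - 18823) = √(1/(-2*12 + 2322) - 18823) = √(1/(-24 + 2322) - 18823) = √(1/2298 - 18823) = √(-43255253/2298) = I*√99400571394/2298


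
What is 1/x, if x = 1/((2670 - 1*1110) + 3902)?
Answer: 5462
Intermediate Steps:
x = 1/5462 (x = 1/((2670 - 1110) + 3902) = 1/(1560 + 3902) = 1/5462 ≈ 0.00018308)
1/x = 1/(1/5462) = 5462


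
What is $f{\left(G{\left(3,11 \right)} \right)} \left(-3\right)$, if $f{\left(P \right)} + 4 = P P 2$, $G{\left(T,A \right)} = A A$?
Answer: $-87834$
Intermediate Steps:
$G{\left(T,A \right)} = A^{2}$
$f{\left(P \right)} = -4 + 2 P^{2}$ ($f{\left(P \right)} = -4 + P P 2 = -4 + P^{2} \cdot 2 = -4 + 2 P^{2}$)
$f{\left(G{\left(3,11 \right)} \right)} \left(-3\right) = \left(-4 + 2 \left(11^{2}\right)^{2}\right) \left(-3\right) = \left(-4 + 2 \cdot 121^{2}\right) \left(-3\right) = \left(-4 + 2 \cdot 14641\right) \left(-3\right) = \left(-4 + 29282\right) \left(-3\right) = 29278 \left(-3\right) = -87834$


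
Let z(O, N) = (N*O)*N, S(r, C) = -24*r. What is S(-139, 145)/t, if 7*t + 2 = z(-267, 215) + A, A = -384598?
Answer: -7784/4242225 ≈ -0.0018349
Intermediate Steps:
z(O, N) = O*N**2
t = -12726675/7 (t = -2/7 + (-267*215**2 - 384598)/7 = -2/7 + (-267*46225 - 384598)/7 = -2/7 + (-12342075 - 384598)/7 = -2/7 + (1/7)*(-12726673) = -2/7 - 12726673/7 = -12726675/7 ≈ -1.8181e+6)
S(-139, 145)/t = (-24*(-139))/(-12726675/7) = 3336*(-7/12726675) = -7784/4242225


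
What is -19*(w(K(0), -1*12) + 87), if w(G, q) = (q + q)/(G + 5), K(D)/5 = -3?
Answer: -8493/5 ≈ -1698.6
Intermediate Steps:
K(D) = -15 (K(D) = 5*(-3) = -15)
w(G, q) = 2*q/(5 + G) (w(G, q) = (2*q)/(5 + G) = 2*q/(5 + G))
-19*(w(K(0), -1*12) + 87) = -19*(2*(-1*12)/(5 - 15) + 87) = -19*(2*(-12)/(-10) + 87) = -19*(2*(-12)*(-1/10) + 87) = -19*(12/5 + 87) = -19*447/5 = -8493/5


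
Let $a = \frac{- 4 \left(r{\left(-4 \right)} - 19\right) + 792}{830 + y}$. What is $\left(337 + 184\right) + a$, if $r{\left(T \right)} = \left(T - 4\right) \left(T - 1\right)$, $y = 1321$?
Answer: $\frac{373793}{717} \approx 521.33$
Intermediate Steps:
$r{\left(T \right)} = \left(-1 + T\right) \left(-4 + T\right)$ ($r{\left(T \right)} = \left(-4 + T\right) \left(-1 + T\right) = \left(-1 + T\right) \left(-4 + T\right)$)
$a = \frac{236}{717}$ ($a = \frac{- 4 \left(\left(4 + \left(-4\right)^{2} - -20\right) - 19\right) + 792}{830 + 1321} = \frac{- 4 \left(\left(4 + 16 + 20\right) - 19\right) + 792}{2151} = \left(- 4 \left(40 - 19\right) + 792\right) \frac{1}{2151} = \left(\left(-4\right) 21 + 792\right) \frac{1}{2151} = \left(-84 + 792\right) \frac{1}{2151} = 708 \cdot \frac{1}{2151} = \frac{236}{717} \approx 0.32915$)
$\left(337 + 184\right) + a = \left(337 + 184\right) + \frac{236}{717} = 521 + \frac{236}{717} = \frac{373793}{717}$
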